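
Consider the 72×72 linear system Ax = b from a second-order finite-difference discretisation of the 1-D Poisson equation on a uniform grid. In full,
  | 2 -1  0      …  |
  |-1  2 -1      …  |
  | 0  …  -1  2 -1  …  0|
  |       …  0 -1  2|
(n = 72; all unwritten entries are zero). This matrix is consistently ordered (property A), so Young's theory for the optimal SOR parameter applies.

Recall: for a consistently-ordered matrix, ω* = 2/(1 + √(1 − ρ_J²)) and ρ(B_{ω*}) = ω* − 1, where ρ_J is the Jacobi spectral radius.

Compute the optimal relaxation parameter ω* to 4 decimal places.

ω* = 1.9175

n=72: λ(B_J) = 1 − λ(A)/2 = cos(kπ/73); k=1 gives ρ_J = 0.9991.
1 − cos²(π/73) = sin²(π/73) ⇒ √(1−ρ_J²) = sin(π/73) = 0.04302.
ω* = 2/(1+0.04302) = 1.9175
ρ(B_{ω*}) = ω*−1 = 0.9175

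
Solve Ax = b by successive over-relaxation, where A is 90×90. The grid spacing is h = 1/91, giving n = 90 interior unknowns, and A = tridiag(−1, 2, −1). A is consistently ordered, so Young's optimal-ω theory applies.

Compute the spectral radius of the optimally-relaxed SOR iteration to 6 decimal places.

spectrum of D⁻¹(L+U) = {cos(kπ/91) : 1≤k≤90}; ρ_J = cos(π/91) = 0.999404.
√(1−ρ_J²) simplifies to sin(π/91) = 0.0345161.
ω* = 2/(1 + 0.0345161) = 2/1.0345161 = 1.933271.
At ω = 1.933271 every |λ(B_ω)| = ω−1, so ρ_SOR = 0.933271.

ρ_SOR = 0.933271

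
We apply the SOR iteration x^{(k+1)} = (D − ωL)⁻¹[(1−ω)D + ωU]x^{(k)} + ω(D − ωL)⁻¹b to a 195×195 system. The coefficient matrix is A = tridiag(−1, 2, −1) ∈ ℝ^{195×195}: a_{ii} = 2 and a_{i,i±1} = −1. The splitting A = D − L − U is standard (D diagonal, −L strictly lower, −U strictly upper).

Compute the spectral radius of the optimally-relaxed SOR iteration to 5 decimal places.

[ρ_J] n=195: ρ(B_J) = cos(π/(n+1)) = cos(π/196) = 0.99987.
√(1−ρ_J²) simplifies to sin(π/196) = 0.016028.
ω* = 2 / (1 + 0.016028) = 2 / 1.016028 ≈ 1.96845.
and ρ(B_{ω*}) = 1.96845 − 1 = 0.96845.

ρ_SOR = 0.96845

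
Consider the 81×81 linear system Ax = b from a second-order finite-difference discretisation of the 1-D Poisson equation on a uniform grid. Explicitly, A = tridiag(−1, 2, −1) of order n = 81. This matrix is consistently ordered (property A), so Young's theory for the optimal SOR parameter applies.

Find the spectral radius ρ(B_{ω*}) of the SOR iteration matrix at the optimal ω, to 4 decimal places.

[ρ_J] n=81: ρ(B_J) = cos(π/(n+1)) = cos(π/82) = 0.9993.
1 − cos²(π/82) = sin²(π/82) ⇒ √(1−ρ_J²) = sin(π/82) = 0.03830.
So ω* = 2/1.03830 = 1.9262 (Young).
ρ(B_{ω*}) = ω*−1 = 0.9262

ρ_SOR = 0.9262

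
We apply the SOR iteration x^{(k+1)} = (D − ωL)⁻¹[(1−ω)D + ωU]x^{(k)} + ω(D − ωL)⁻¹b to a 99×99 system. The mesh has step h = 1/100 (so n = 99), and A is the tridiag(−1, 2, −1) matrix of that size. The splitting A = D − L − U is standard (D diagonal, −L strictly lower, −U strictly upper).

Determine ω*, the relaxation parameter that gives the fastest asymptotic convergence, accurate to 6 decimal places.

½·tridiag(1,0,1) at n=99: λ_k = cos(kπ/100); max |λ| at k=1 ⇒ ρ_J = cos(π/100) ≈ 0.999507.
√(1−ρ_J²) simplifies to sin(π/100) = 0.0314108.
Then 2/(1+√(1−ρ_J²)) = 2/(1+0.0314108); ω* = 2/1.0314108 = 1.939092.
ρ_SOR = ω* − 1 = 1.939092 − 1 = 0.939092.

ω* = 1.939092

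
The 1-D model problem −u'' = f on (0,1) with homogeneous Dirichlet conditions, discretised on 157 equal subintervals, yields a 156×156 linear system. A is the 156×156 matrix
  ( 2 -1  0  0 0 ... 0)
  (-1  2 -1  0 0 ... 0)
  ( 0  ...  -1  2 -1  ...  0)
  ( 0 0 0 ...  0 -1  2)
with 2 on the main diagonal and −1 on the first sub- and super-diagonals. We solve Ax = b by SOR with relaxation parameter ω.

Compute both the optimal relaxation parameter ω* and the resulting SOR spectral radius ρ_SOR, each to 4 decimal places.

ω* = 1.9608, ρ_SOR = 0.9608

ρ_J = max_k |cos(kπ/157)| = cos(π/157) = 0.9998
√(1−ρ_J²) = |sin(π/157)| = 0.02001
[ω*] 2 ÷ (1 + 0.02001) = 2 ÷ 1.02001 = 1.9608.
ρ_SOR = ω* − 1 ≈ 0.9608.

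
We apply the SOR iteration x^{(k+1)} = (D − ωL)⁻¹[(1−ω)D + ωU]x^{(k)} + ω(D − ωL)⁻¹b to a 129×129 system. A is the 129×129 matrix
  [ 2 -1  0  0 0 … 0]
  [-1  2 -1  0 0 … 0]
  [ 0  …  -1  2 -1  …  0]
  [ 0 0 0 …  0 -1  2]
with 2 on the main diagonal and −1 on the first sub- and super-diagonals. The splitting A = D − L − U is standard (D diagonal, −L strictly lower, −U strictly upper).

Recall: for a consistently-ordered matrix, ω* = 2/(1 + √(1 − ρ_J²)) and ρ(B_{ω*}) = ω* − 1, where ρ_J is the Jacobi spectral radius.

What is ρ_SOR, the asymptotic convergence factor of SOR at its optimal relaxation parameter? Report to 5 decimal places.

ρ_SOR = 0.95281

½·tridiag(1,0,1) at n=129: λ_k = cos(kπ/130); max |λ| at k=1 ⇒ ρ_J = cos(π/130) ≈ 0.99971.
root = sin(π/130) = 0.024164  (since 1−cos² = sin²).
ω* = 2/(1+0.024164) = 1.95281
[ρ_SOR] ω* − 1 = 0.95281.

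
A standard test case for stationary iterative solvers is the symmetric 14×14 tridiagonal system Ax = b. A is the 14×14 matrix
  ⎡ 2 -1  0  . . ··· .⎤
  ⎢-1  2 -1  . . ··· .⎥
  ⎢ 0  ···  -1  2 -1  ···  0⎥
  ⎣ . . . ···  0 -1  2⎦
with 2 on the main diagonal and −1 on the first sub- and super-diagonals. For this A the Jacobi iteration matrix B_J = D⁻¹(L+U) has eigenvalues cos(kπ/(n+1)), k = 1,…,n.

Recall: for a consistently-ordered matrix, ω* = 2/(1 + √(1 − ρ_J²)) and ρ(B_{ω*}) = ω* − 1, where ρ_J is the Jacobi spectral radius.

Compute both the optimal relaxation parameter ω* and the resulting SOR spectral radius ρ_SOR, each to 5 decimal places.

ρ_J = max_k |cos(kπ/15)| = cos(π/15) = 0.97815
√(1−ρ_J²) = |sin(π/15)| = 0.207912
ω* = 2 / (1 + 0.207912) = 2 / 1.207912 ≈ 1.65575.
ρ_SOR = ω* − 1 ≈ 0.65575.

ω* = 1.65575, ρ_SOR = 0.65575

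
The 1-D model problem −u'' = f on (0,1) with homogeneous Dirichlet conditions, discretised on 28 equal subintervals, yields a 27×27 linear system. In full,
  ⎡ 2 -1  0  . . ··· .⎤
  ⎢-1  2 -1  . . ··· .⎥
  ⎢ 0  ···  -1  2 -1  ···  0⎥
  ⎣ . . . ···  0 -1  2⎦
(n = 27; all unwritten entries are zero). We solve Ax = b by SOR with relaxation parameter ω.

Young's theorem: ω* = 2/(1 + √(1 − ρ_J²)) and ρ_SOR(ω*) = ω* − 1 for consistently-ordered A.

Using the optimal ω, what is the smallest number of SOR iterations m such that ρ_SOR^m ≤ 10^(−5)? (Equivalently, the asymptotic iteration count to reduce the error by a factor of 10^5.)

spectrum of D⁻¹(L+U) = {cos(kπ/28) : 1≤k≤27}; ρ_J = cos(π/28) = 0.9937122.
√(1 − cos²(π/28)) = sin(π/28) ≈ 0.1119645.
[ω*] 2 ÷ (1 + 0.1119645) = 2 ÷ 1.1119645 = 1.7986186.
Hence ρ(B_{ω*}) = 1.7986186 − 1 = 0.7986186.
For 5 digits: m = 5·ln10 / (−ln 0.7986186) = 11.5129/0.224872 = 51.198; round up → m = 52.

m = 52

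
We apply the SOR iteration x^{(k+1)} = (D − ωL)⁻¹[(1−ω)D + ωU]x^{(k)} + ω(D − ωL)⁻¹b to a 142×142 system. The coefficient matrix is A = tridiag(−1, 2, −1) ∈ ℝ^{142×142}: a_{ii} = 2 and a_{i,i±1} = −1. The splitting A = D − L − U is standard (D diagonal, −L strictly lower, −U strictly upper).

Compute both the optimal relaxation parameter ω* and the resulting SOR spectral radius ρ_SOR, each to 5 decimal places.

ω* = 1.95701, ρ_SOR = 0.95701

ρ_J = max_k |cos(kπ/143)| = cos(π/143) = 0.99976
√(1−ρ_J²) simplifies to sin(π/143) = 0.021967.
ω* = 2/(1+0.021967) = 1.95701
At ω = 1.95701 every |λ(B_ω)| = ω−1, so ρ_SOR = 0.95701.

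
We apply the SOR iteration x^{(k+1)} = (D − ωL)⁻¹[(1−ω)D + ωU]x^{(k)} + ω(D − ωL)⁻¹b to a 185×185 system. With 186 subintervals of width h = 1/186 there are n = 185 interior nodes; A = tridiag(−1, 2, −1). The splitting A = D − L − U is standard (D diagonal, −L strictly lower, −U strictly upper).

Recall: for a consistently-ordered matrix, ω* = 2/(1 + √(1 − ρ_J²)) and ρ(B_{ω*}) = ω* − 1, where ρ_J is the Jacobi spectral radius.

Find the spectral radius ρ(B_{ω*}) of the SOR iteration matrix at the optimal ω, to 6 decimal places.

spectrum of D⁻¹(L+U) = {cos(kπ/186) : 1≤k≤185}; ρ_J = cos(π/186) = 0.999857.
root = sin(π/186) = 0.0168895  (since 1−cos² = sin²).
So ω* = 2/1.0168895 = 1.966782 (Young).
At ω = 1.966782 every |λ(B_ω)| = ω−1, so ρ_SOR = 0.966782.

ρ_SOR = 0.966782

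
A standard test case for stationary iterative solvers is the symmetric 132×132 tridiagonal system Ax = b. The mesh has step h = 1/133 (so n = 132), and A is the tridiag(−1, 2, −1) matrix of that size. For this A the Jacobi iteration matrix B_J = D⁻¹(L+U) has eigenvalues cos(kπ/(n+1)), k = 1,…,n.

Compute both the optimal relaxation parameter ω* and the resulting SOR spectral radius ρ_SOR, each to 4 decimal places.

ω* = 1.9539, ρ_SOR = 0.9539

spectrum of D⁻¹(L+U) = {cos(kπ/133) : 1≤k≤132}; ρ_J = cos(π/133) = 0.9997.
√(1 − cos²(π/133)) = sin(π/133) ≈ 0.02362.
ω* = 2 / (1 + 0.02362) = 2 / 1.02362 ≈ 1.9539.
ρ_SOR = ω* − 1 = 1.9539 − 1 = 0.9539.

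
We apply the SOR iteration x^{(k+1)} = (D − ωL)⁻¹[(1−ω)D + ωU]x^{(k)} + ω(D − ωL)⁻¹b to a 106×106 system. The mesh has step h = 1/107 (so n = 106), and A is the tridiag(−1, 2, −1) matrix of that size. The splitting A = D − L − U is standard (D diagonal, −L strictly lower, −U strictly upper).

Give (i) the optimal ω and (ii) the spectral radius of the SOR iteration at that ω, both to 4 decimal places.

[ρ_J] n=106: ρ(B_J) = cos(π/(n+1)) = cos(π/107) = 0.9996.
root = sin(π/107) = 0.02936  (since 1−cos² = sin²).
ω* = 2/(1+0.02936) = 1.9430
ρ(B_{ω*}) = ω*−1 = 0.9430

ω* = 1.9430, ρ_SOR = 0.9430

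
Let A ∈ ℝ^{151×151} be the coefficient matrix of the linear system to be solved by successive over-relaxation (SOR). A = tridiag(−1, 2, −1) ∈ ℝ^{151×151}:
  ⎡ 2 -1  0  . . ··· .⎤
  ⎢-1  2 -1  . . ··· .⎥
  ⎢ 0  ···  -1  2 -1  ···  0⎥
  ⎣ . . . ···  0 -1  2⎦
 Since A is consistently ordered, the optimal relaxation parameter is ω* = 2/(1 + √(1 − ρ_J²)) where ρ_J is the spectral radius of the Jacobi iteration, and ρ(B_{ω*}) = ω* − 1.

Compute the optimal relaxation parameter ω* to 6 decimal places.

ω* = 1.959503

ρ_J = max_k |cos(kπ/152)| = cos(π/152) = 0.999786
√(1−ρ_J²) = |sin(π/152)| = 0.0206669
ω* = 2/(1 + 0.0206669) = 2/1.0206669 = 1.959503.
ρ_SOR = ω* − 1 = 1.959503 − 1 = 0.959503.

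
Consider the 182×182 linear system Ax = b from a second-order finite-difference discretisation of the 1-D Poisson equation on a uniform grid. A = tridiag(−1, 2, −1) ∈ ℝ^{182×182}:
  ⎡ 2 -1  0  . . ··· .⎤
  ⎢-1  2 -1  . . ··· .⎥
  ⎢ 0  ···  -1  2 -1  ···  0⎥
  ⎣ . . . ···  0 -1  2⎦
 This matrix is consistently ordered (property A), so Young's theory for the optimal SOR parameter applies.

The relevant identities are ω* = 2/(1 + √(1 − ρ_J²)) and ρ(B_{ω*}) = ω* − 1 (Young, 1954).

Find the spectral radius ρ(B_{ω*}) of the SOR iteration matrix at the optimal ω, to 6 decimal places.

B_J for the 182×182 system has eigenvalues cos(kπ/183); ρ_J = cos(π/183) = 0.999853.
√(1−ρ_J²) = |sin(π/183)| = 0.0171663
Young: ω* = 2/(1+√(1−ρ_J²)) = 2/(1+0.0171663) = 2/1.0171663 = 1.966247.
ρ(B_{ω*}) = ω*−1 = 0.966247

ρ_SOR = 0.966247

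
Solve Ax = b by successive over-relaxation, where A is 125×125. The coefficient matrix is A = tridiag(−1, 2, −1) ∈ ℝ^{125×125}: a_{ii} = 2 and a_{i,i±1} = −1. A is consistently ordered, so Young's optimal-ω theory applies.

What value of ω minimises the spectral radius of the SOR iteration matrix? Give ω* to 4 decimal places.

ρ_J = max_k |cos(kπ/126)| = cos(π/126) = 0.9997
1 − cos²(π/126) = sin²(π/126) ⇒ √(1−ρ_J²) = sin(π/126) = 0.02493.
ω* = 2/(1+0.02493) = 1.9514
and ρ(B_{ω*}) = 1.9514 − 1 = 0.9514.

ω* = 1.9514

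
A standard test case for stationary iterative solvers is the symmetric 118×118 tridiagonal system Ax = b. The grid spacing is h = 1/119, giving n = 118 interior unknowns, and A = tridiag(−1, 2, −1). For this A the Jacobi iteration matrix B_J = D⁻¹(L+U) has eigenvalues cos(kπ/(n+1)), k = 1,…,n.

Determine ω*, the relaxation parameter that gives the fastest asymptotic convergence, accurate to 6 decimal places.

n=118: λ(B_J) = 1 − λ(A)/2 = cos(kπ/119); k=1 gives ρ_J = 0.999652.
root = sin(π/119) = 0.0263969  (since 1−cos² = sin²).
Then 2/(1+√(1−ρ_J²)) = 2/(1+0.0263969); ω* = 2/1.0263969 = 1.948564.
Hence ρ(B_{ω*}) = 1.948564 − 1 = 0.948564.

ω* = 1.948564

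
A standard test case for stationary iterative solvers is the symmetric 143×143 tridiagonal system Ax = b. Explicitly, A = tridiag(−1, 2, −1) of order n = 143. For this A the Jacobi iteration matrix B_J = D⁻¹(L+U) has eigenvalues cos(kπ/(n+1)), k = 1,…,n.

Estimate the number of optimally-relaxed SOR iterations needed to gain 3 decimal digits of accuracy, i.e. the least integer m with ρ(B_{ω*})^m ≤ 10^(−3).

[ρ_J] n=143: ρ(B_J) = cos(π/(n+1)) = cos(π/144) = 0.9997620.
√(1−ρ_J²) simplifies to sin(π/144) = 0.0218149.
ω* = 2/(1+0.0218149) = 1.9573017
ρ_SOR = ω* − 1 = 1.9573017 − 1 = 0.9573017.
ρ_SOR^m ≤ 10^(−3) ⇔ m ≥ 3·ln10/(−ln 0.9573017) = 6.90776/0.0436367 = 158.302; m = ⌈158.302⌉ = 159.

m = 159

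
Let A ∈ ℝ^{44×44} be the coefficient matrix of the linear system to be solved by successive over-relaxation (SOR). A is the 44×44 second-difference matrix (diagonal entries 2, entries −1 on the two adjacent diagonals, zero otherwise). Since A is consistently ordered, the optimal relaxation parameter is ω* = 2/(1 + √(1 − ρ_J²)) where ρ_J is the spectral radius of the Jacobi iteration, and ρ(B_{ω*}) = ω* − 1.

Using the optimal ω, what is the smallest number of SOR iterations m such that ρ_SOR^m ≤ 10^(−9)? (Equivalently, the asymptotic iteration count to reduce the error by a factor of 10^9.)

With n=44, ρ(Jacobi) = cos(π/45) = 0.9975641.
√(1−ρ_J²) = |sin(π/45)| = 0.0697565
[ω*] 2 ÷ (1 + 0.0697565) = 2 ÷ 1.0697565 = 1.8695843.
At ω = 1.8695843 every |λ(B_ω)| = ω−1, so ρ_SOR = 0.8695843.
(0.8695843)^m ≤ 10^{−9}  ⇒  m·ln(0.8695843) ≤ −9·ln10  ⇒  m ≥ 148.299  ⇒  m = 149

m = 149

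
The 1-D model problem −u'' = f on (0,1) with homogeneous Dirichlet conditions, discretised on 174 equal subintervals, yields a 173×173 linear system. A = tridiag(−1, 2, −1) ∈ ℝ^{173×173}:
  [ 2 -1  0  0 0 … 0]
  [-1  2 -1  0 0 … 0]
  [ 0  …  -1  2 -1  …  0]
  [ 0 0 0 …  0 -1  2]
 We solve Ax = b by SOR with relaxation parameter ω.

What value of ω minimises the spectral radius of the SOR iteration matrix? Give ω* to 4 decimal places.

ω* = 1.9645

n=173: λ(B_J) = 1 − λ(A)/2 = cos(kπ/174); k=1 gives ρ_J = 0.9998.
1 − cos²(π/174) = sin²(π/174) ⇒ √(1−ρ_J²) = sin(π/174) = 0.01805.
ω* = 2 / (1 + 0.01805) = 2 / 1.01805 ≈ 1.9645.
ρ_SOR = ω* − 1 ≈ 0.9645.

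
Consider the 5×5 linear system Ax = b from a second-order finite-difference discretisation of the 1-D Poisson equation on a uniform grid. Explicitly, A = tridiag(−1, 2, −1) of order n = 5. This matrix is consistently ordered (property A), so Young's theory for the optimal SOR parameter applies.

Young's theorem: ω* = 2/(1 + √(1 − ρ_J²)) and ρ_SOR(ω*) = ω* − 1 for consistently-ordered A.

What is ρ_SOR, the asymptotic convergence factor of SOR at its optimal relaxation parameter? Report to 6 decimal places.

½·tridiag(1,0,1) at n=5: λ_k = cos(kπ/6); max |λ| at k=1 ⇒ ρ_J = cos(π/6) ≈ 0.866025.
1 − cos²(π/6) = sin²(π/6) ⇒ √(1−ρ_J²) = sin(π/6) = 0.5000000.
ω* = 2 / (1 + 0.5000000) = 2 / 1.5000000 ≈ 1.333333.
ρ_SOR = ω* − 1 = 1.333333 − 1 = 0.333333.

ρ_SOR = 0.333333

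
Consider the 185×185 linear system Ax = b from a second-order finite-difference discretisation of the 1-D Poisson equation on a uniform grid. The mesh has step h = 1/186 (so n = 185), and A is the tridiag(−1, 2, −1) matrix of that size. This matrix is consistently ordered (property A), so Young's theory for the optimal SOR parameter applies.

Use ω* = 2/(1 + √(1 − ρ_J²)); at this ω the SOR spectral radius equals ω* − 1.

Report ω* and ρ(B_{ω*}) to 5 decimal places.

ω* = 1.96678, ρ_SOR = 0.96678

n=185: λ(B_J) = 1 − λ(A)/2 = cos(kπ/186); k=1 gives ρ_J = 0.99986.
root = sin(π/186) = 0.016889  (since 1−cos² = sin²).
So ω* = 2/1.016889 = 1.96678 (Young).
Hence ρ(B_{ω*}) = 1.96678 − 1 = 0.96678.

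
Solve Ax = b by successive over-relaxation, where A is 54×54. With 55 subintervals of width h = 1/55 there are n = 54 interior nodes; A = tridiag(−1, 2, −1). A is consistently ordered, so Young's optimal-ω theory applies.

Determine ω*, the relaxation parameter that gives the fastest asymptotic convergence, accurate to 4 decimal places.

ω* = 1.8920

ρ_J = max_k |cos(kπ/55)| = cos(π/55) = 0.9984
√(1−ρ_J²) = |sin(π/55)| = 0.05709
ω* = 2/(1+0.05709) = 1.8920
At ω = 1.8920 every |λ(B_ω)| = ω−1, so ρ_SOR = 0.8920.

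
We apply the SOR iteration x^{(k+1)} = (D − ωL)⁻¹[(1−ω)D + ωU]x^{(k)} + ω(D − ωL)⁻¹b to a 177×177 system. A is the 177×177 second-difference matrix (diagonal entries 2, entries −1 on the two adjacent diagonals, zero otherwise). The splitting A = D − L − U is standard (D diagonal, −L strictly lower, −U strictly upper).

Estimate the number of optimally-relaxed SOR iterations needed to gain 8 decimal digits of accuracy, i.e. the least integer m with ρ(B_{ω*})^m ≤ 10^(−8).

n=177: λ(B_J) = 1 − λ(A)/2 = cos(kπ/178); k=1 gives ρ_J = 0.9998443.
1 − cos²(π/178) = sin²(π/178) ⇒ √(1−ρ_J²) = sin(π/178) = 0.0176485.
[ω*] 2 ÷ (1 + 0.0176485) = 2 ÷ 1.0176485 = 1.9653151.
ρ(B_{ω*}) = ω*−1 = 0.9653151
ρ_SOR^m ≤ 10^(−8) ⇔ m ≥ 8·ln10/(−ln 0.9653151) = 18.4207/0.0353007 = 521.823; m = ⌈521.823⌉ = 522.

m = 522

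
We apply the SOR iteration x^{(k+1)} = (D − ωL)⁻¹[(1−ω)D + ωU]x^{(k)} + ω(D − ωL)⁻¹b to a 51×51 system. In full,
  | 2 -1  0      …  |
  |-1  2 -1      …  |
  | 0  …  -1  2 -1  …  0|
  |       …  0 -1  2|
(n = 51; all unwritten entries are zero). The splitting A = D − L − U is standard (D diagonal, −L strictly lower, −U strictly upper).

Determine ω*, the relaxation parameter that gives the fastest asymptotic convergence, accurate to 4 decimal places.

n=51: λ(B_J) = 1 − λ(A)/2 = cos(kπ/52); k=1 gives ρ_J = 0.9982.
√(1−ρ_J²) simplifies to sin(π/52) = 0.06038.
ω* = 2 / (1 + 0.06038) = 2 / 1.06038 ≈ 1.8861.
ρ(B_{ω*}) = ω*−1 = 0.8861

ω* = 1.8861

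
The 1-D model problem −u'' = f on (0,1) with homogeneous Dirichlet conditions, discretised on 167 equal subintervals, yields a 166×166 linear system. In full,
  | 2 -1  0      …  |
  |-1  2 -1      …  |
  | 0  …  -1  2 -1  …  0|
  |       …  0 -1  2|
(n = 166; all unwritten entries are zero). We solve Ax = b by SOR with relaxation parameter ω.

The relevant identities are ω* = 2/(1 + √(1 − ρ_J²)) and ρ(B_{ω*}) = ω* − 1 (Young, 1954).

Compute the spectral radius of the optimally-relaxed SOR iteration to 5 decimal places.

ρ_SOR = 0.96307

B_J for the 166×166 system has eigenvalues cos(kπ/167); ρ_J = cos(π/167) = 0.99982.
√(1−ρ_J²) simplifies to sin(π/167) = 0.018811.
ω* = 2/(1 + 0.018811) = 2/1.018811 = 1.96307.
Hence ρ(B_{ω*}) = 1.96307 − 1 = 0.96307.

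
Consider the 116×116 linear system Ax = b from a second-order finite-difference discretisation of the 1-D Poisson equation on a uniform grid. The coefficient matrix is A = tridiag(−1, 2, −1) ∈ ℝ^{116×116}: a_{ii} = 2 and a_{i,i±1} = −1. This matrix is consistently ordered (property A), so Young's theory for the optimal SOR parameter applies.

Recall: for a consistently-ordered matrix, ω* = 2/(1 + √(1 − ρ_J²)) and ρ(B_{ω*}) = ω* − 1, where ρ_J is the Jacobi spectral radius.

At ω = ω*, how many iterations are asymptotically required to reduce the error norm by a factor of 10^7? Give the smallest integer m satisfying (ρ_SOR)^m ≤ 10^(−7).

m = 301

ρ_J = max_k |cos(kπ/117)| = cos(π/117) = 0.9996395
1 − cos²(π/117) = sin²(π/117) ⇒ √(1−ρ_J²) = sin(π/117) = 0.0268480.
Then 2/(1+√(1−ρ_J²)) = 2/(1+0.0268480); ω* = 2/1.0268480 = 1.9477079.
Hence ρ(B_{ω*}) = 1.9477079 − 1 = 0.9477079.
7·ln10 = 16.1181; −ln(0.9477079) = 0.0537089; m = ⌈16.1181/0.0537089⌉ = ⌈300.101⌉ = 301.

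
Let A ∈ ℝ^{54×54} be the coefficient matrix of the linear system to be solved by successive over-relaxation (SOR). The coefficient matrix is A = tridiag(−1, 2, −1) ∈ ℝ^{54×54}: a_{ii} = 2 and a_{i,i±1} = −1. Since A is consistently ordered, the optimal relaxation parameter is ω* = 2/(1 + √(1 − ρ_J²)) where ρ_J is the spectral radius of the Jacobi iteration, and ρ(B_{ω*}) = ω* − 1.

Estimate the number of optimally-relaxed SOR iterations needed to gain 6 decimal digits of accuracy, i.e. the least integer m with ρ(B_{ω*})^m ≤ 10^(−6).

m = 121

With n=54, ρ(Jacobi) = cos(π/55) = 0.9983691.
√(1−ρ_J²) simplifies to sin(π/55) = 0.0570888.
So ω* = 2/1.0570888 = 1.8919886 (Young).
and ρ(B_{ω*}) = 1.8919886 − 1 = 0.8919886.
Need (0.8919886)^m ≤ 10^(−6): m ≥ 6·ln10/|ln 0.8919886| = 13.8155/0.114302 = 120.868 ⇒ m = 121.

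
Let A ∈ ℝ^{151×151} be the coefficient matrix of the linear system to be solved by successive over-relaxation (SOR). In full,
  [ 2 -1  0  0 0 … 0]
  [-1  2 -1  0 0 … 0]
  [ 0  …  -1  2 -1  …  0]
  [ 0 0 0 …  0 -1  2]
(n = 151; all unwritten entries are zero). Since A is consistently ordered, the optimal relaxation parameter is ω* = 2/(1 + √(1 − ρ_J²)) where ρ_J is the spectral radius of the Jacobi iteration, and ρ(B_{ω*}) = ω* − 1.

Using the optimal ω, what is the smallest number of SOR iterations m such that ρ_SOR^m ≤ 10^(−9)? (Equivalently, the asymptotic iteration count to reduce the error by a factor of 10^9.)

With n=151, ρ(Jacobi) = cos(π/152) = 0.9997864.
√(1−ρ_J²) = |sin(π/152)| = 0.0206669
ω* = 2/(1+0.0206669) = 1.9595031
Hence ρ(B_{ω*}) = 1.9595031 − 1 = 0.9595031.
m ≥ 9·ln10 / (−ln 0.9595031) = 501.293; smallest integer m = 502.

m = 502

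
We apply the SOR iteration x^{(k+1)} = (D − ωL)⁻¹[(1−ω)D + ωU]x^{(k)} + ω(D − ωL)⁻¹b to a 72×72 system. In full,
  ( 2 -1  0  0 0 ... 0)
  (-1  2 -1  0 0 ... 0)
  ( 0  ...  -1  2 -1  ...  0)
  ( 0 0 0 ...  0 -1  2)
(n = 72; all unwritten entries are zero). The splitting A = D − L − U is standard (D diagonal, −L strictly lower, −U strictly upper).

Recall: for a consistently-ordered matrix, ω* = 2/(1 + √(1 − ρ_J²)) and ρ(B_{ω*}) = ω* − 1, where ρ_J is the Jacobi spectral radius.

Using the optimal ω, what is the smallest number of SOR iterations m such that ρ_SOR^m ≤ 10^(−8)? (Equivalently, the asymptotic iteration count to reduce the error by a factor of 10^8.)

m = 214

½·tridiag(1,0,1) at n=72: λ_k = cos(kπ/73); max |λ| at k=1 ⇒ ρ_J = cos(π/73) ≈ 0.9990741.
√(1 − cos²(π/73)) = sin(π/73) ≈ 0.0430222.
Young: ω* = 2/(1+√(1−ρ_J²)) = 2/(1+0.0430222) = 2/1.0430222 = 1.9175047.
ρ(B_{ω*}) = ω*−1 = 0.9175047
ρ_SOR^m ≤ 10^(−8) ⇔ m ≥ 8·ln10/(−ln 0.9175047) = 18.4207/0.0860976 = 213.951; m = ⌈213.951⌉ = 214.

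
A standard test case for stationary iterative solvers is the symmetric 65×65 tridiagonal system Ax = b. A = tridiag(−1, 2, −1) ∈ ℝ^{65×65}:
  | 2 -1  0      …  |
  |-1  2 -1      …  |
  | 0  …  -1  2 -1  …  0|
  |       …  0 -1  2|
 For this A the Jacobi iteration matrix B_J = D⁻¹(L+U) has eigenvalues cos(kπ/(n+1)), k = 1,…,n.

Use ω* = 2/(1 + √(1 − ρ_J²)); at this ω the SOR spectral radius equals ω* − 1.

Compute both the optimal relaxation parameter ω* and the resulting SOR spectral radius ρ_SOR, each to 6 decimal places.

ω* = 1.909159, ρ_SOR = 0.909159

With n=65, ρ(Jacobi) = cos(π/66) = 0.998867.
root = sin(π/66) = 0.0475819  (since 1−cos² = sin²).
ω* = 2/(1 + 0.0475819) = 2/1.0475819 = 1.909159.
ρ_SOR = ω* − 1 = 1.909159 − 1 = 0.909159.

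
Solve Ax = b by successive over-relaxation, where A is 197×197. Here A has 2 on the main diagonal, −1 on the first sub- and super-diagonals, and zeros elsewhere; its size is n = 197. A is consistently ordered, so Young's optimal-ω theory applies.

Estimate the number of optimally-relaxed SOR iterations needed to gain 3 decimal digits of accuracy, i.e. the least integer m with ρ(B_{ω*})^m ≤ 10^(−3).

m = 218

With n=197, ρ(Jacobi) = cos(π/198) = 0.9998741.
root = sin(π/198) = 0.0158660  (since 1−cos² = sin²).
ω* = 2 / (1 + 0.0158660) = 2 / 1.0158660 ≈ 1.9687636.
ρ_SOR = ω* − 1 = 1.9687636 − 1 = 0.9687636.
3·ln10 = 6.90776; −ln(0.9687636) = 0.0317347; m = ⌈6.90776/0.0317347⌉ = ⌈217.672⌉ = 218.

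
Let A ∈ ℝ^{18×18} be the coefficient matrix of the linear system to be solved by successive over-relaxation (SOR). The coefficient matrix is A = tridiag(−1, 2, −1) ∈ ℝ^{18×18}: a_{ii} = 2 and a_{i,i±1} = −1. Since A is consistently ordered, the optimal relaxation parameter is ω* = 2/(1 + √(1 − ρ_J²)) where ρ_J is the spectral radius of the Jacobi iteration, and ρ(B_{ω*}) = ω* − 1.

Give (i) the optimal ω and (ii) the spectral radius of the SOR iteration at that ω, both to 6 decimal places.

ω* = 1.717336, ρ_SOR = 0.717336

With n=18, ρ(Jacobi) = cos(π/19) = 0.986361.
√(1 − cos²(π/19)) = sin(π/19) ≈ 0.1645946.
Then 2/(1+√(1−ρ_J²)) = 2/(1+0.1645946); ω* = 2/1.1645946 = 1.717336.
At ω = 1.717336 every |λ(B_ω)| = ω−1, so ρ_SOR = 0.717336.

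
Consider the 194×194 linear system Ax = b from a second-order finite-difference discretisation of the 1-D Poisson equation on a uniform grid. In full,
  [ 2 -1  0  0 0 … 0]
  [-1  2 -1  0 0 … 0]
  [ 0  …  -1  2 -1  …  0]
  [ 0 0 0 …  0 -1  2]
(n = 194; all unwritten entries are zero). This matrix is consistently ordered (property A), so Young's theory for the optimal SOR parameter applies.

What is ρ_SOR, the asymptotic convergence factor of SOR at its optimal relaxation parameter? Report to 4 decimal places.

n=194: λ(B_J) = 1 − λ(A)/2 = cos(kπ/195); k=1 gives ρ_J = 0.9999.
1 − cos²(π/195) = sin²(π/195) ⇒ √(1−ρ_J²) = sin(π/195) = 0.01611.
ω* = 2 / (1 + 0.01611) = 2 / 1.01611 ≈ 1.9683.
[ρ_SOR] ω* − 1 = 0.9683.

ρ_SOR = 0.9683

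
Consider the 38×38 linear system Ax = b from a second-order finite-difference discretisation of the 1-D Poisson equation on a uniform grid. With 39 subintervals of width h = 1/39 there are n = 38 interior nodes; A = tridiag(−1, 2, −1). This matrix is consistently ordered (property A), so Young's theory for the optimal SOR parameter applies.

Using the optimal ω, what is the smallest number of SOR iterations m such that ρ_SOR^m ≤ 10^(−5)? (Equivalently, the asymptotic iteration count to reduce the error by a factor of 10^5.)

m = 72

[ρ_J] n=38: ρ(B_J) = cos(π/(n+1)) = cos(π/39) = 0.9967573.
√(1−ρ_J²) = |sin(π/39)| = 0.0804666
So ω* = 2/1.0804666 = 1.8510521 (Young).
and ρ(B_{ω*}) = 1.8510521 − 1 = 0.8510521.
Need (0.8510521)^m ≤ 10^(−5): m ≥ 5·ln10/|ln 0.8510521| = 11.5129/0.161282 = 71.384 ⇒ m = 72.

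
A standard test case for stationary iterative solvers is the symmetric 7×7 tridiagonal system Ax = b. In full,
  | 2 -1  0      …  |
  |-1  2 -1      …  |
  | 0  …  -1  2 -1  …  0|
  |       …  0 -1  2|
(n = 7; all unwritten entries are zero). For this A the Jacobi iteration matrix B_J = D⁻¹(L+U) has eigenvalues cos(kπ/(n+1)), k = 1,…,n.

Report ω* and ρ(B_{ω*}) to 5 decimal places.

ω* = 1.44646, ρ_SOR = 0.44646

With n=7, ρ(Jacobi) = cos(π/8) = 0.92388.
1 − cos²(π/8) = sin²(π/8) ⇒ √(1−ρ_J²) = sin(π/8) = 0.382683.
Young: ω* = 2/(1+√(1−ρ_J²)) = 2/(1+0.382683) = 2/1.382683 = 1.44646.
and ρ(B_{ω*}) = 1.44646 − 1 = 0.44646.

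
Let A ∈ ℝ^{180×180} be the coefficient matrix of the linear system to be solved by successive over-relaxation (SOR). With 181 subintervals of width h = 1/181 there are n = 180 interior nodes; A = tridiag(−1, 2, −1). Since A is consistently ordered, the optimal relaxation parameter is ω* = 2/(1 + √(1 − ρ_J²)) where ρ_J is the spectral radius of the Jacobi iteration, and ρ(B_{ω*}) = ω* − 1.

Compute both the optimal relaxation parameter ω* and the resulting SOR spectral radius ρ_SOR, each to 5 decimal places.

ω* = 1.96588, ρ_SOR = 0.96588

With n=180, ρ(Jacobi) = cos(π/181) = 0.99985.
√(1−ρ_J²) simplifies to sin(π/181) = 0.017356.
ω* = 2/(1 + 0.017356) = 2/1.017356 = 1.96588.
ρ_SOR = ω* − 1 = 1.96588 − 1 = 0.96588.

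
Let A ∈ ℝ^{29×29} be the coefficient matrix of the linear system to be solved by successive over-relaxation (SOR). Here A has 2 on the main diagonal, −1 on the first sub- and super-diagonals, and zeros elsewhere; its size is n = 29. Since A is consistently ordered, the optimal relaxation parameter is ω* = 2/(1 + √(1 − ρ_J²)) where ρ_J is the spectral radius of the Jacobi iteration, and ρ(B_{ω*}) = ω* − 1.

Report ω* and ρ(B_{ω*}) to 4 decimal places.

ρ_J = max_k |cos(kπ/30)| = cos(π/30) = 0.9945
√(1−ρ_J²) simplifies to sin(π/30) = 0.10453.
So ω* = 2/1.10453 = 1.8107 (Young).
ρ(B_{ω*}) = ω*−1 = 0.8107

ω* = 1.8107, ρ_SOR = 0.8107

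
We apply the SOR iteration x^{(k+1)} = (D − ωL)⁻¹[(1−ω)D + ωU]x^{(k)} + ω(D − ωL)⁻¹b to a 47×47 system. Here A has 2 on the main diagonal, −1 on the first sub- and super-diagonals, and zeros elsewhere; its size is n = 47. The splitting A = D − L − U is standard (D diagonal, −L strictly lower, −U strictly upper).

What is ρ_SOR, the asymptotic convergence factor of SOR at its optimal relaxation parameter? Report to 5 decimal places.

ρ_SOR = 0.87722

[ρ_J] n=47: ρ(B_J) = cos(π/(n+1)) = cos(π/48) = 0.99786.
√(1−ρ_J²) simplifies to sin(π/48) = 0.065403.
So ω* = 2/1.065403 = 1.87722 (Young).
ρ_SOR = ω* − 1 = 1.87722 − 1 = 0.87722.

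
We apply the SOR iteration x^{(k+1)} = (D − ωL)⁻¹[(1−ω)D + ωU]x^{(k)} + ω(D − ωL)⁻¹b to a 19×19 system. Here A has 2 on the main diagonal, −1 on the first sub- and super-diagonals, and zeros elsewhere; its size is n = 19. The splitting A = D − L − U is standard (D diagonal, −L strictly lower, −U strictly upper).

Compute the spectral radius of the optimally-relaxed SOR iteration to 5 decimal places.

spectrum of D⁻¹(L+U) = {cos(kπ/20) : 1≤k≤19}; ρ_J = cos(π/20) = 0.98769.
root = sin(π/20) = 0.156434  (since 1−cos² = sin²).
Then 2/(1+√(1−ρ_J²)) = 2/(1+0.156434); ω* = 2/1.156434 = 1.72945.
ρ_SOR = ω* − 1 ≈ 0.72945.

ρ_SOR = 0.72945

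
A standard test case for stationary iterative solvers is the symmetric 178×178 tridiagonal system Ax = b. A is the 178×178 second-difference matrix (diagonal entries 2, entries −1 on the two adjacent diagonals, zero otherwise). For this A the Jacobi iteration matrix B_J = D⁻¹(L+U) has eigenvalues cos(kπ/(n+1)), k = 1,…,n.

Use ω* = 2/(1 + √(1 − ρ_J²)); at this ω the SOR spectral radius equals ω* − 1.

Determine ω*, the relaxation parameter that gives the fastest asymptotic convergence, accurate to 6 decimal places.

B_J for the 178×178 system has eigenvalues cos(kπ/179); ρ_J = cos(π/179) = 0.999846.
√(1−ρ_J²) simplifies to sin(π/179) = 0.0175499.
[ω*] 2 ÷ (1 + 0.0175499) = 2 ÷ 1.0175499 = 1.965506.
At ω = 1.965506 every |λ(B_ω)| = ω−1, so ρ_SOR = 0.965506.

ω* = 1.965506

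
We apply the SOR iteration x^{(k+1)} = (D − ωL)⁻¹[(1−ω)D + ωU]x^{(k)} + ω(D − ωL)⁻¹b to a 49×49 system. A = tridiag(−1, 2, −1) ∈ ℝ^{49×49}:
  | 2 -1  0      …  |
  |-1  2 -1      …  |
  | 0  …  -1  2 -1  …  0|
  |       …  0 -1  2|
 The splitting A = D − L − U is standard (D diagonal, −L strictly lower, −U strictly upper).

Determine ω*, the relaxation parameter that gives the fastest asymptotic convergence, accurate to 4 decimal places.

ω* = 1.8818

½·tridiag(1,0,1) at n=49: λ_k = cos(kπ/50); max |λ| at k=1 ⇒ ρ_J = cos(π/50) ≈ 0.9980.
√(1 − cos²(π/50)) = sin(π/50) ≈ 0.06279.
ω* = 2/(1+0.06279) = 1.8818
At ω = 1.8818 every |λ(B_ω)| = ω−1, so ρ_SOR = 0.8818.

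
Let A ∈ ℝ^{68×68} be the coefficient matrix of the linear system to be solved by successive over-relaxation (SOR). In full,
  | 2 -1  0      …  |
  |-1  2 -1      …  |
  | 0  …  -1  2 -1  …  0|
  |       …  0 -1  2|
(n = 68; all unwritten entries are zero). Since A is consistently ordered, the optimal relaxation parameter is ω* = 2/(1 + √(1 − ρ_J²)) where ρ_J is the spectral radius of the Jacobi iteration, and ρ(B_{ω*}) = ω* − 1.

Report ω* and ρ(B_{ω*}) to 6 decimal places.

ω* = 1.912934, ρ_SOR = 0.912934

[ρ_J] n=68: ρ(B_J) = cos(π/(n+1)) = cos(π/69) = 0.998964.
√(1−ρ_J²) simplifies to sin(π/69) = 0.0455146.
[ω*] 2 ÷ (1 + 0.0455146) = 2 ÷ 1.0455146 = 1.912934.
Hence ρ(B_{ω*}) = 1.912934 − 1 = 0.912934.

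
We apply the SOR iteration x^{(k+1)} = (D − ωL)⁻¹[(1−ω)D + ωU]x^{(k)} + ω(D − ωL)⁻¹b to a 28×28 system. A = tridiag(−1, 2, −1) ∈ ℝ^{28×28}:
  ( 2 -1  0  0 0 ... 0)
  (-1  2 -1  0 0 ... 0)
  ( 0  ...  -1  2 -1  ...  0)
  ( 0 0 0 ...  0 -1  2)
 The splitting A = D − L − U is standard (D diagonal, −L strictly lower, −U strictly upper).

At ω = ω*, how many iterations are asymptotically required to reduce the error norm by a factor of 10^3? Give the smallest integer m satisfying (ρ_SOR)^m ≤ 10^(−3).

B_J for the 28×28 system has eigenvalues cos(kπ/29); ρ_J = cos(π/29) = 0.9941380.
root = sin(π/29) = 0.1081190  (since 1−cos² = sin²).
[ω*] 2 ÷ (1 + 0.1081190) = 2 ÷ 1.1081190 = 1.8048603.
ρ_SOR = ω* − 1 = 1.8048603 − 1 = 0.8048603.
For 3 digits: m = 3·ln10 / (−ln 0.8048603) = 6.90776/0.217087 = 31.820; round up → m = 32.

m = 32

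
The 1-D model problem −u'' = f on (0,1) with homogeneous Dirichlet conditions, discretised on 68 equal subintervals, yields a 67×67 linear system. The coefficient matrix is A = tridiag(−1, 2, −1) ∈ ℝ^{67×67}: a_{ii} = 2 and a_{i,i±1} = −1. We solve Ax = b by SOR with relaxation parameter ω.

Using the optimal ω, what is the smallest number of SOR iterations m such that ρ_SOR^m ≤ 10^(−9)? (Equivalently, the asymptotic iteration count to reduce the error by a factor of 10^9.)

ρ_J = max_k |cos(kπ/68)| = cos(π/68) = 0.9989330
√(1−ρ_J²) = |sin(π/68)| = 0.0461835
So ω* = 2/1.0461835 = 1.9117105 (Young).
[ρ_SOR] ω* − 1 = 0.9117105.
For 9 digits: m = 9·ln10 / (−ln 0.9117105) = 20.7233/0.0924328 = 224.199; round up → m = 225.

m = 225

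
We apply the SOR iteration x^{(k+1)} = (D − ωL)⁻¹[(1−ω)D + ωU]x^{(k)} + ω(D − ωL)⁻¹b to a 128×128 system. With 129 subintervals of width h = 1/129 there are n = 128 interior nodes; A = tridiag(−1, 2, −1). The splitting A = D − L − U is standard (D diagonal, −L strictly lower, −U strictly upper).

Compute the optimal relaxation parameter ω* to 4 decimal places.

ω* = 1.9525

B_J for the 128×128 system has eigenvalues cos(kπ/129); ρ_J = cos(π/129) = 0.9997.
1 − cos²(π/129) = sin²(π/129) ⇒ √(1−ρ_J²) = sin(π/129) = 0.02435.
[ω*] 2 ÷ (1 + 0.02435) = 2 ÷ 1.02435 = 1.9525.
ρ_SOR = ω* − 1 ≈ 0.9525.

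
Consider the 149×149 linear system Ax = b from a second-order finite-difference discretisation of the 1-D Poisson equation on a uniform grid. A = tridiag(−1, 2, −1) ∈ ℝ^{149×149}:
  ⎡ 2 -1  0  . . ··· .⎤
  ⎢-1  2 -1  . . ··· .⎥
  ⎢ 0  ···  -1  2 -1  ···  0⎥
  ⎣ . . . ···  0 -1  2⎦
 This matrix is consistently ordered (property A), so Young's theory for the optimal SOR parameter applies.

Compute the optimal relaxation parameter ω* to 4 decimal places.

B_J for the 149×149 system has eigenvalues cos(kπ/150); ρ_J = cos(π/150) = 0.9998.
√(1 − cos²(π/150)) = sin(π/150) ≈ 0.02094.
Young: ω* = 2/(1+√(1−ρ_J²)) = 2/(1+0.02094) = 2/1.02094 = 1.9590.
At ω = 1.9590 every |λ(B_ω)| = ω−1, so ρ_SOR = 0.9590.

ω* = 1.9590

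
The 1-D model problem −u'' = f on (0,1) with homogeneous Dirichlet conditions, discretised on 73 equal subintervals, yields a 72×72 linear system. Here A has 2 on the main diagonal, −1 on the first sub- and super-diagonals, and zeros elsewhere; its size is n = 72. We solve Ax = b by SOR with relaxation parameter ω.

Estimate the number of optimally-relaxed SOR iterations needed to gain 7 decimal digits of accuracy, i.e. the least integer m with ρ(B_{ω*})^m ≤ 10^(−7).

n=72: λ(B_J) = 1 − λ(A)/2 = cos(kπ/73); k=1 gives ρ_J = 0.9990741.
√(1−ρ_J²) simplifies to sin(π/73) = 0.0430222.
ω* = 2 / (1 + 0.0430222) = 2 / 1.0430222 ≈ 1.9175047.
ρ_SOR = ω* − 1 ≈ 0.9175047.
Need (0.9175047)^m ≤ 10^(−7): m ≥ 7·ln10/|ln 0.9175047| = 16.1181/0.0860976 = 187.207 ⇒ m = 188.

m = 188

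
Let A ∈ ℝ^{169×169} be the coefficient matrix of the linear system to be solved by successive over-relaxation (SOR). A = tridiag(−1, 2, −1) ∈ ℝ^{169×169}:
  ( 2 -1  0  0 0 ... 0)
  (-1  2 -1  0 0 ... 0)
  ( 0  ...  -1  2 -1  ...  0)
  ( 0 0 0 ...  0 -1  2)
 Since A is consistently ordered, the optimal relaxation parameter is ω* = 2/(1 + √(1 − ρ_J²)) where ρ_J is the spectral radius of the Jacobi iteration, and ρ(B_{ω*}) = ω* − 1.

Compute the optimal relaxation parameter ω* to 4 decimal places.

ω* = 1.9637

ρ_J = max_k |cos(kπ/170)| = cos(π/170) = 0.9998
root = sin(π/170) = 0.01848  (since 1−cos² = sin²).
ω* = 2/(1 + 0.01848) = 2/1.01848 = 1.9637.
ρ(B_{ω*}) = ω*−1 = 0.9637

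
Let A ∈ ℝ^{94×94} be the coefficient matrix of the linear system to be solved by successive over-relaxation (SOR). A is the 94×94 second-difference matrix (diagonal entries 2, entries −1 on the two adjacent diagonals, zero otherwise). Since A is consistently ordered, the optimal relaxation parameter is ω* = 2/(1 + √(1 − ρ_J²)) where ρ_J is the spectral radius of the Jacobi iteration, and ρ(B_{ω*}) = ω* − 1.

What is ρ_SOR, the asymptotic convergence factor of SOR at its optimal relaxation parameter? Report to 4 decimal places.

ρ_SOR = 0.9360

With n=94, ρ(Jacobi) = cos(π/95) = 0.9995.
√(1−ρ_J²) = |sin(π/95)| = 0.03306
Young: ω* = 2/(1+√(1−ρ_J²)) = 2/(1+0.03306) = 2/1.03306 = 1.9360.
ρ_SOR = ω* − 1 = 1.9360 − 1 = 0.9360.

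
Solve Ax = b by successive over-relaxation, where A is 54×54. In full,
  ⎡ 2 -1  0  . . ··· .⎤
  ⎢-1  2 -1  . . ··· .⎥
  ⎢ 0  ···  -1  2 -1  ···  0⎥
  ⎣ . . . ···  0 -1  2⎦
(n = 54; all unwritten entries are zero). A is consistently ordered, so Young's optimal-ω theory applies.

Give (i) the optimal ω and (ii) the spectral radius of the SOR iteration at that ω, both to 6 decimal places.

spectrum of D⁻¹(L+U) = {cos(kπ/55) : 1≤k≤54}; ρ_J = cos(π/55) = 0.998369.
√(1−ρ_J²) simplifies to sin(π/55) = 0.0570888.
ω* = 2/(1+0.0570888) = 1.891989
At ω = 1.891989 every |λ(B_ω)| = ω−1, so ρ_SOR = 0.891989.

ω* = 1.891989, ρ_SOR = 0.891989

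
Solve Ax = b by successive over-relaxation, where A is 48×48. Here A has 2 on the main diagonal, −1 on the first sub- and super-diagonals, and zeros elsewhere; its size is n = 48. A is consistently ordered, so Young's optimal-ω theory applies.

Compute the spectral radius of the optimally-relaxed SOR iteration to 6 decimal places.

ρ_SOR = 0.879575

spectrum of D⁻¹(L+U) = {cos(kπ/49) : 1≤k≤48}; ρ_J = cos(π/49) = 0.997945.
√(1 − cos²(π/49)) = sin(π/49) ≈ 0.0640702.
Then 2/(1+√(1−ρ_J²)) = 2/(1+0.0640702); ω* = 2/1.0640702 = 1.879575.
Hence ρ(B_{ω*}) = 1.879575 − 1 = 0.879575.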